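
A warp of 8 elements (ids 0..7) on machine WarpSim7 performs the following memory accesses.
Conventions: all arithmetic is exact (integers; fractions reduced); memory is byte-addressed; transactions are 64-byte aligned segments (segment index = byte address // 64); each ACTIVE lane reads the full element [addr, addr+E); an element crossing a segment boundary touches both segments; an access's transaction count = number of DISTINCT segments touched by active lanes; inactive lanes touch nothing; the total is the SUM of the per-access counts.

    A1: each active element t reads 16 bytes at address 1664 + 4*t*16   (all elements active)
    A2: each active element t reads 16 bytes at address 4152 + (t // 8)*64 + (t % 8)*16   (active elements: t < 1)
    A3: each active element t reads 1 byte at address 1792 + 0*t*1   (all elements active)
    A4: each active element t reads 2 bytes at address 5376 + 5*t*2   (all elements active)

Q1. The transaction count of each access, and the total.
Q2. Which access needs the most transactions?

A1: 8 transactions
A2: 2 transactions
A3: 1 transaction
A4: 2 transactions

Answer: 8,2,1,2; total 13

Answer: A1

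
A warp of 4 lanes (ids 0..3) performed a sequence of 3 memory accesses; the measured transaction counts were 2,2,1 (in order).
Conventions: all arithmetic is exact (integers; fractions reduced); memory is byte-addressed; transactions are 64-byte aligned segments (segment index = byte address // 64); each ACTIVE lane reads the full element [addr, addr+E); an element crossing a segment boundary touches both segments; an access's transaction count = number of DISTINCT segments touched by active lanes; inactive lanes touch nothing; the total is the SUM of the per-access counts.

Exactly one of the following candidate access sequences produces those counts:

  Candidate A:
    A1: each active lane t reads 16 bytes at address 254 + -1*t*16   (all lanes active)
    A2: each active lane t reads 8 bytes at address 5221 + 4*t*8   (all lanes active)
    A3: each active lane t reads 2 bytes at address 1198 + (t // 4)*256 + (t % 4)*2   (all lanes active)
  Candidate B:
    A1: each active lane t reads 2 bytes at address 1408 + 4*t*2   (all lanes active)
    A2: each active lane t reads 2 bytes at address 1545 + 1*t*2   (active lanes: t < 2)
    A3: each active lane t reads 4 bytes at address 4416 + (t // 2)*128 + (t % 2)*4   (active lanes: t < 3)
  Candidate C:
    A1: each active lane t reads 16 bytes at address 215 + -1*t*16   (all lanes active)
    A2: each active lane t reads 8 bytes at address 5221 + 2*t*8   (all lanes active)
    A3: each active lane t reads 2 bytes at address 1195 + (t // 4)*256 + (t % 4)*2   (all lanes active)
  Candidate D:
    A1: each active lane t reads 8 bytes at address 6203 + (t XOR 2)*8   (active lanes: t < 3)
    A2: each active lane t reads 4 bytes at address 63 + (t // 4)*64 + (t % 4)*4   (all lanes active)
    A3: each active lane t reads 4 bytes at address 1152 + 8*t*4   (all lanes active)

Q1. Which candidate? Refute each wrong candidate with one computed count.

A: A2 gives 3 transactions, not 2
B: A1 gives 1 transaction, not 2
D: A3 gives 2 transactions, not 1
C: all counts match (2,2,1)

Answer: C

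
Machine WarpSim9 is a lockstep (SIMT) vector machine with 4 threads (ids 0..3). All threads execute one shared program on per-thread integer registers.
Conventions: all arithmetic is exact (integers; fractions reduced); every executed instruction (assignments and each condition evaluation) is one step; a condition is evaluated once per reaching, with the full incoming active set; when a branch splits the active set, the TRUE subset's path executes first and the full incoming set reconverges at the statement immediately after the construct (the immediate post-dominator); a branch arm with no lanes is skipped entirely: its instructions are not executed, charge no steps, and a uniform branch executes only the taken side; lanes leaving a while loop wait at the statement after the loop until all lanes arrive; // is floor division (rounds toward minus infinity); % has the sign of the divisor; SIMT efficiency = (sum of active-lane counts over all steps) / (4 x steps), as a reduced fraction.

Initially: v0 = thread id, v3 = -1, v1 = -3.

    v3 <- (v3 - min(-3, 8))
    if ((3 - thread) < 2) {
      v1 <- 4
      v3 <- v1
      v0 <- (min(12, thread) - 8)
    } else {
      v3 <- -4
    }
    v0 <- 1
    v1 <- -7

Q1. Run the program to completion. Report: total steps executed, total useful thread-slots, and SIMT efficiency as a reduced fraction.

Answer: 8 steps, 24 useful, 3/4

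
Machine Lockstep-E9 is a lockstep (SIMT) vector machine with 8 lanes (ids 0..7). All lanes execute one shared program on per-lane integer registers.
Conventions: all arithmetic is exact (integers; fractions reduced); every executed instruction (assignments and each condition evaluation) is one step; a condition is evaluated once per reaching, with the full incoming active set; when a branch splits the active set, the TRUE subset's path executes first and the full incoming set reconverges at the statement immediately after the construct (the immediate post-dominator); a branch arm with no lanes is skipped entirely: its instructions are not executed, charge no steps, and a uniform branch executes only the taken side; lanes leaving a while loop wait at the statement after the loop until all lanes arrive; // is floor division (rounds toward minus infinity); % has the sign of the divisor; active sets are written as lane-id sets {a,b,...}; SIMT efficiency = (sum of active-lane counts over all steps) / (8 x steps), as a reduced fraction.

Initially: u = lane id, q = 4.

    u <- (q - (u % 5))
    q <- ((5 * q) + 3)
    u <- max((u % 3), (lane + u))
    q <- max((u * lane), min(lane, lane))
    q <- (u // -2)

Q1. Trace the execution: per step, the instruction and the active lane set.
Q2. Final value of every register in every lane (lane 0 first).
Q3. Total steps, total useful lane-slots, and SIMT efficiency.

step 0: u <- (q - (u % 5))           {0,1,2,3,4,5,6,7}
step 1: q <- ((5 * q) + 3)           {0,1,2,3,4,5,6,7}
step 2: u <- max((u % 3), (lane + u)) {0,1,2,3,4,5,6,7}
step 3: q <- max((u * lane), min(lane, lane)) {0,1,2,3,4,5,6,7}
step 4: q <- (u // -2)               {0,1,2,3,4,5,6,7}

Answer: 5 steps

u: 4,4,4,4,4,9,9,9
q: -2,-2,-2,-2,-2,-5,-5,-5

steps = 5; useful = 40; efficiency = 40/40 = 1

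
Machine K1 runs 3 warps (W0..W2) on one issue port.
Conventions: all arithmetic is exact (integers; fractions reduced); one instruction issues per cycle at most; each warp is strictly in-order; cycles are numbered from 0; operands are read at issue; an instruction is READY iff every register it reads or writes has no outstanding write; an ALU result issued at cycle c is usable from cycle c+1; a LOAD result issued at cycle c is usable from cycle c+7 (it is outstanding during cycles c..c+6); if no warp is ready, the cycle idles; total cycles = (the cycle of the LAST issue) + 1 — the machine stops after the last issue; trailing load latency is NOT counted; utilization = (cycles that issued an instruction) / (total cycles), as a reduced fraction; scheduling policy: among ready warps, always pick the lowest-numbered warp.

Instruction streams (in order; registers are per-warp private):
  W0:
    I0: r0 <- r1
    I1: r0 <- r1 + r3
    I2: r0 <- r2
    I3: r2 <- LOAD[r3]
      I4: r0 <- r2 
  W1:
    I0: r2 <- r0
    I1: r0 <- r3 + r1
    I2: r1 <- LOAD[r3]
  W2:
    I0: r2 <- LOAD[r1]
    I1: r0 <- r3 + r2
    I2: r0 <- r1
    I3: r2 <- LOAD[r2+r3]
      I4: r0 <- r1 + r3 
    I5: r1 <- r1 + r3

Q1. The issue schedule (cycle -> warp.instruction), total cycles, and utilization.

cycle 0: W0.I0
cycle 1: W0.I1
cycle 2: W0.I2
cycle 3: W0.I3
cycle 4: W1.I0
cycle 5: W1.I1
cycle 6: W1.I2
cycle 7: W2.I0
cycle 8: idle
cycle 9: idle
cycle 10: W0.I4
cycle 11: idle
cycle 12: idle
cycle 13: idle
cycle 14: W2.I1
cycle 15: W2.I2
cycle 16: W2.I3
cycle 17: W2.I4
cycle 18: W2.I5

Answer: 19 cycles, utilization 14/19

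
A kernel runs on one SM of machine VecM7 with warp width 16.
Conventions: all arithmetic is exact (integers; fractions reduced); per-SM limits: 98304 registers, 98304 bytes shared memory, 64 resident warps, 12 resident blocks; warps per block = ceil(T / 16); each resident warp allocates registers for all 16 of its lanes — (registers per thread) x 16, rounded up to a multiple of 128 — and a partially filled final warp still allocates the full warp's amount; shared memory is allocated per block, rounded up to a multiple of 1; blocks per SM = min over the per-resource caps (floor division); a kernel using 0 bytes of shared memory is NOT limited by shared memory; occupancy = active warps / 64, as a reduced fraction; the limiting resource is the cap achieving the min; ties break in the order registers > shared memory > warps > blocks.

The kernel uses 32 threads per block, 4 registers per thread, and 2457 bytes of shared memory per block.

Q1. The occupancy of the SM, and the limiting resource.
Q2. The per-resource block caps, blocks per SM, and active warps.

Answer: occupancy 3/8, limited by blocks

registers: 384 blocks
shared memory: 40 blocks
warps: 32 blocks
blocks: 12 blocks

Answer: 12 blocks, 24 active warps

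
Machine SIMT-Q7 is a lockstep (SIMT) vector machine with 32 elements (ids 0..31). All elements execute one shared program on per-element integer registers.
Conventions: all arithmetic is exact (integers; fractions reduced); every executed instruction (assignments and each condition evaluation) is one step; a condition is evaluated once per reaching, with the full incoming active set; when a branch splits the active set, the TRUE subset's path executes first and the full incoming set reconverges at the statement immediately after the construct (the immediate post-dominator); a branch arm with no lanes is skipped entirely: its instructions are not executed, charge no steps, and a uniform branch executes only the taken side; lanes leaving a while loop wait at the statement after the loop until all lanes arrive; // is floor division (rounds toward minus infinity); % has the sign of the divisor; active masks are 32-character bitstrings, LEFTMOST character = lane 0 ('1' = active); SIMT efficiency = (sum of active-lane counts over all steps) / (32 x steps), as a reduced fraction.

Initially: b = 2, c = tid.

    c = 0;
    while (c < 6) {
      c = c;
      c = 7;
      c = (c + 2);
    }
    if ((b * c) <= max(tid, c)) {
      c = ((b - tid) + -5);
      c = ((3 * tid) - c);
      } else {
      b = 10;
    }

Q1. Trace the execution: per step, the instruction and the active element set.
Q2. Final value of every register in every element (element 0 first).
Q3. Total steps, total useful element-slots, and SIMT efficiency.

step 0: c <- 0                       11111111111111111111111111111111
step 1: eval (c < 6)                 11111111111111111111111111111111
step 2: c <- c                       11111111111111111111111111111111
step 3: c <- 7                       11111111111111111111111111111111
step 4: c <- (c + 2)                 11111111111111111111111111111111
step 5: eval (c < 6)                 11111111111111111111111111111111
step 6: eval ((b * c) <= max(tid, c)) 11111111111111111111111111111111
step 7: c <- ((b - tid) + -5)        00000000000000000011111111111111
step 8: c <- ((3 * tid) - c)         00000000000000000011111111111111
step 9: b <- 10                      11111111111111111100000000000000

Answer: 10 steps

b: 10,10,10,10,10,10,10,10,10,10,10,10,10,10,10,10,10,10,2,2,2,2,2,2,2,2,2,2,2,2,2,2
c: 9,9,9,9,9,9,9,9,9,9,9,9,9,9,9,9,9,9,75,79,83,87,91,95,99,103,107,111,115,119,123,127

steps = 10; useful = 270; efficiency = 270/320 = 27/32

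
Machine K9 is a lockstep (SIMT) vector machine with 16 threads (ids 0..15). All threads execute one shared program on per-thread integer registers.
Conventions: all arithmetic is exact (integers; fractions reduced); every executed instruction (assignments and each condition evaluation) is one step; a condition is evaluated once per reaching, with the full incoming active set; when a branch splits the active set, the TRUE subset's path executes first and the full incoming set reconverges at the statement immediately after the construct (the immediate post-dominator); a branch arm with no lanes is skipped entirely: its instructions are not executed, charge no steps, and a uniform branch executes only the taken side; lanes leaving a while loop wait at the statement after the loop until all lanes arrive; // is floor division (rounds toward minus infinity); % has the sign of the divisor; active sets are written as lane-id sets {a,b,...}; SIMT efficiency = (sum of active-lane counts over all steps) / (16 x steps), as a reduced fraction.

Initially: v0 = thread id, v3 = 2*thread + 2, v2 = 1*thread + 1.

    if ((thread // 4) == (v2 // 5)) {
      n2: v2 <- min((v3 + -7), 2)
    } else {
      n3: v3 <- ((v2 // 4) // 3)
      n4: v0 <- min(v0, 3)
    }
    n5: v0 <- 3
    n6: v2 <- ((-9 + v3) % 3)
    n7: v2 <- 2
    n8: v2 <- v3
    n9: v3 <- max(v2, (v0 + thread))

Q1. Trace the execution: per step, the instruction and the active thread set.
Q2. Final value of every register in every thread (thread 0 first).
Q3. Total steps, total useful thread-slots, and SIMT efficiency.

step 0: eval ((thread // 4) == (v2 // 5)) {0,1,2,3,4,5,6,7,8,9,10,11,12,13,14,15}
step 1: v2 <- min((v3 + -7), 2)      {0,1,2,3,4,5,6,7,9,10,11,14,15}
step 2: v3 <- ((v2 // 4) // 3)       {8,12,13}
step 3: v0 <- min(v0, 3)             {8,12,13}
step 4: v0 <- 3                      {0,1,2,3,4,5,6,7,8,9,10,11,12,13,14,15}
step 5: v2 <- ((-9 + v3) % 3)        {0,1,2,3,4,5,6,7,8,9,10,11,12,13,14,15}
step 6: v2 <- 2                      {0,1,2,3,4,5,6,7,8,9,10,11,12,13,14,15}
step 7: v2 <- v3                     {0,1,2,3,4,5,6,7,8,9,10,11,12,13,14,15}
step 8: v3 <- max(v2, (v0 + thread)) {0,1,2,3,4,5,6,7,8,9,10,11,12,13,14,15}

Answer: 9 steps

v0: 3,3,3,3,3,3,3,3,3,3,3,3,3,3,3,3
v3: 3,4,6,8,10,12,14,16,11,20,22,24,15,16,30,32
v2: 2,4,6,8,10,12,14,16,0,20,22,24,1,1,30,32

steps = 9; useful = 115; efficiency = 115/144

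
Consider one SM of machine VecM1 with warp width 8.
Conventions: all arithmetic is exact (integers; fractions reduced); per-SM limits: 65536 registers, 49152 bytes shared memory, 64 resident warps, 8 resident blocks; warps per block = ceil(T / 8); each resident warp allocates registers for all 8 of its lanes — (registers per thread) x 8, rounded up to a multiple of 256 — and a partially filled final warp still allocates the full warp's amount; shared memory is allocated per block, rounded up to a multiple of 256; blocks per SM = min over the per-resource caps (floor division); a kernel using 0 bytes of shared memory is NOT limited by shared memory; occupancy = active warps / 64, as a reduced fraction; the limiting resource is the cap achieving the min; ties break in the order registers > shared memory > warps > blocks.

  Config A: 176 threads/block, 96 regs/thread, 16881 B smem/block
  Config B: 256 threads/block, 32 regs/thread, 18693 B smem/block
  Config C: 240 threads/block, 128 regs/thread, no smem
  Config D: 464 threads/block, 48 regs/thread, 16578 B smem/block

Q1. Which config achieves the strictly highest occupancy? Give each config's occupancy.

occupancies: A 11/16, B 1, C 15/16, D 29/32

Answer: B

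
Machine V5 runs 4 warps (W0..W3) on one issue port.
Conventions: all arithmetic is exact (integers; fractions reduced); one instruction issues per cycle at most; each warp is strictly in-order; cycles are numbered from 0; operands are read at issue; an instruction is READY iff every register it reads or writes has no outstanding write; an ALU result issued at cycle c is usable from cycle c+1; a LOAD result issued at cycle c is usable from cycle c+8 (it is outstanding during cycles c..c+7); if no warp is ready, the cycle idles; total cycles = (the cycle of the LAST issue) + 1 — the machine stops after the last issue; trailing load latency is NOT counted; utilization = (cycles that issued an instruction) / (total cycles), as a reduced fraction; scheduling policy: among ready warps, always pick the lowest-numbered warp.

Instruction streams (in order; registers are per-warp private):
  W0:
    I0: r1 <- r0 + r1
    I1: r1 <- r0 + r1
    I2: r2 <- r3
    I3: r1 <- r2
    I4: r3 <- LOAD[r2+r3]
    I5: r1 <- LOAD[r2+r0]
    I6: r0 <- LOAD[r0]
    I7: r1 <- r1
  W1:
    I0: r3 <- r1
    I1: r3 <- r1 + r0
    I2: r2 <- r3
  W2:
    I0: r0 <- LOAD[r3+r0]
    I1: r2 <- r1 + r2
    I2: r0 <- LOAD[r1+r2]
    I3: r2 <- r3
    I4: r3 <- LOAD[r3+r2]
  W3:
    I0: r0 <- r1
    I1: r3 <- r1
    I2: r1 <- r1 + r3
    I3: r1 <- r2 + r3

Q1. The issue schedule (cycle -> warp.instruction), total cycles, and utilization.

cycle 0: W0.I0
cycle 1: W0.I1
cycle 2: W0.I2
cycle 3: W0.I3
cycle 4: W0.I4
cycle 5: W0.I5
cycle 6: W0.I6
cycle 7: W1.I0
cycle 8: W1.I1
cycle 9: W1.I2
cycle 10: W2.I0
cycle 11: W2.I1
cycle 12: W3.I0
cycle 13: W0.I7
cycle 14: W3.I1
cycle 15: W3.I2
cycle 16: W3.I3
cycle 17: idle
cycle 18: W2.I2
cycle 19: W2.I3
cycle 20: W2.I4

Answer: 21 cycles, utilization 20/21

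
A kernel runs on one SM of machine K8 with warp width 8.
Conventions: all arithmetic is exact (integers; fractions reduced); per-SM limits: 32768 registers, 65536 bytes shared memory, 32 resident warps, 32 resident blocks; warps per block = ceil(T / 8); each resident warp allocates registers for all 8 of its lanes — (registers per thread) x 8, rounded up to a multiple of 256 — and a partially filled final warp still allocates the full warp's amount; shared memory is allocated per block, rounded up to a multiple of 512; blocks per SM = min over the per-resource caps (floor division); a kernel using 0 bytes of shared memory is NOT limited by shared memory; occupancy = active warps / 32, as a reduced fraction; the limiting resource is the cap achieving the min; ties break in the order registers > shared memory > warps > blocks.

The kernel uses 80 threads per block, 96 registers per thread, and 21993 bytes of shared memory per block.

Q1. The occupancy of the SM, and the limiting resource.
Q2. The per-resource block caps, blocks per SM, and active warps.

Answer: occupancy 5/8, limited by shared memory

registers: 4 blocks
shared memory: 2 blocks
warps: 3 blocks
blocks: 32 blocks

Answer: 2 blocks, 20 active warps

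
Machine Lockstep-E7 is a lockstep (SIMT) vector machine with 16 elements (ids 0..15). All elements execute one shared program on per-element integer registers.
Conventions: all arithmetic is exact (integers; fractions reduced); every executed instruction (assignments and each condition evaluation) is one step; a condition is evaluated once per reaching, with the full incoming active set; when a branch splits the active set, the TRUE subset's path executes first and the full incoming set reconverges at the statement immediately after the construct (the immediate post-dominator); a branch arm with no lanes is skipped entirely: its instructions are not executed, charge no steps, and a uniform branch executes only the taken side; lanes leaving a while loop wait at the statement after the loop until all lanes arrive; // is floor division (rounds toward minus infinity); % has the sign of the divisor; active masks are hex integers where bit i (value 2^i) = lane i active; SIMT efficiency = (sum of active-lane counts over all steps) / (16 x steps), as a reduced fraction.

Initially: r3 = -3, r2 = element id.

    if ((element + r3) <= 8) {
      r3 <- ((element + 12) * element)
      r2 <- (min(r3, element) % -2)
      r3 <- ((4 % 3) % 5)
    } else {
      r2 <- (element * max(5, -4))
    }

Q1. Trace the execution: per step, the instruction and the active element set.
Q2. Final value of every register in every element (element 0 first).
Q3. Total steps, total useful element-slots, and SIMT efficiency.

step 0: eval ((element + r3) <= 8)   0xffff
step 1: r3 <- ((element + 12) * element) 0x0fff
step 2: r2 <- (min(r3, element) % -2) 0x0fff
step 3: r3 <- ((4 % 3) % 5)          0x0fff
step 4: r2 <- (element * max(5, -4)) 0xf000

Answer: 5 steps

r3: 1,1,1,1,1,1,1,1,1,1,1,1,-3,-3,-3,-3
r2: 0,-1,0,-1,0,-1,0,-1,0,-1,0,-1,60,65,70,75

steps = 5; useful = 56; efficiency = 56/80 = 7/10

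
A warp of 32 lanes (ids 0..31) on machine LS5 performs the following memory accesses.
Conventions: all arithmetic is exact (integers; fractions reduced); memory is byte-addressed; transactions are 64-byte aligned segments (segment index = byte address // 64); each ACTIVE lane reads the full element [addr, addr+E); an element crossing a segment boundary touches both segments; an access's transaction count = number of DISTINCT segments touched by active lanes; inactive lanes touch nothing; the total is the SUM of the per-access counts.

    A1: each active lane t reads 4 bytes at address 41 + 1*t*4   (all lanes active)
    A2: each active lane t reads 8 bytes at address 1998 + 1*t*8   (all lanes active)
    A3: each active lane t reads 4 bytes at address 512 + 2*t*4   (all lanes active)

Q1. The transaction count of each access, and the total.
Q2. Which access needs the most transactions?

A1: 3 transactions
A2: 5 transactions
A3: 4 transactions

Answer: 3,5,4; total 12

Answer: A2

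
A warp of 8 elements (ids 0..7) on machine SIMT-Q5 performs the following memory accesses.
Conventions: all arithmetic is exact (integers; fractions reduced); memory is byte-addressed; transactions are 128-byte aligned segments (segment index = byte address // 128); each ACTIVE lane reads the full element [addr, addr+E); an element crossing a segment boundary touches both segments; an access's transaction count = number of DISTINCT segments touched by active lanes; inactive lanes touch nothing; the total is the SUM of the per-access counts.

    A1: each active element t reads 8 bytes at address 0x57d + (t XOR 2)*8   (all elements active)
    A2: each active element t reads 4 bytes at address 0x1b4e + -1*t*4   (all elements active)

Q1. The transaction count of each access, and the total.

A1: 2 transactions
A2: 1 transaction

Answer: 2,1; total 3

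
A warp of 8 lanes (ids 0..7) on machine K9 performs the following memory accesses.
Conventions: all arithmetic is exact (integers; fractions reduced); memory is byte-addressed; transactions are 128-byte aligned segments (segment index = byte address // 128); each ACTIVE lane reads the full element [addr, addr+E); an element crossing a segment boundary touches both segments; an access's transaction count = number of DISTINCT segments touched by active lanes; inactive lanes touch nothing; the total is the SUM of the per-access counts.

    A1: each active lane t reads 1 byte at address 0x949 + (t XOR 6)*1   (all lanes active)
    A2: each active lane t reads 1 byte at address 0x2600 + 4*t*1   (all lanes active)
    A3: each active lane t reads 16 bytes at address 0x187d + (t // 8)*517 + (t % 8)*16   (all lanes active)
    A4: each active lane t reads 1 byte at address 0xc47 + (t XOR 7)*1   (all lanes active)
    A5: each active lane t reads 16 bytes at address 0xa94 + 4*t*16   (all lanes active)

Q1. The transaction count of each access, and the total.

A1: 1 transaction
A2: 1 transaction
A3: 2 transactions
A4: 1 transaction
A5: 4 transactions

Answer: 1,1,2,1,4; total 9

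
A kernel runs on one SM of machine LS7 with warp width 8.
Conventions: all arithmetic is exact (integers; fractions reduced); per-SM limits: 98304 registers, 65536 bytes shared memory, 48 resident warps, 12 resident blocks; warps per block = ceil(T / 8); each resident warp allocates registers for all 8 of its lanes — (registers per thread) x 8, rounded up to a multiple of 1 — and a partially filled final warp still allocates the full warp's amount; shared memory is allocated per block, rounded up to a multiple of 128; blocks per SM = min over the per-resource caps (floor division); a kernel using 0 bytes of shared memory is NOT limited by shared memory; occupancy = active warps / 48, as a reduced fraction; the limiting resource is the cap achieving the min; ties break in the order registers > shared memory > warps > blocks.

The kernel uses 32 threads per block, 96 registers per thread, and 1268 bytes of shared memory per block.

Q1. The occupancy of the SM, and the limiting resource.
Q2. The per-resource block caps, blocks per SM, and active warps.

Answer: occupancy 1, limited by warps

registers: 32 blocks
shared memory: 51 blocks
warps: 12 blocks
blocks: 12 blocks

Answer: 12 blocks, 48 active warps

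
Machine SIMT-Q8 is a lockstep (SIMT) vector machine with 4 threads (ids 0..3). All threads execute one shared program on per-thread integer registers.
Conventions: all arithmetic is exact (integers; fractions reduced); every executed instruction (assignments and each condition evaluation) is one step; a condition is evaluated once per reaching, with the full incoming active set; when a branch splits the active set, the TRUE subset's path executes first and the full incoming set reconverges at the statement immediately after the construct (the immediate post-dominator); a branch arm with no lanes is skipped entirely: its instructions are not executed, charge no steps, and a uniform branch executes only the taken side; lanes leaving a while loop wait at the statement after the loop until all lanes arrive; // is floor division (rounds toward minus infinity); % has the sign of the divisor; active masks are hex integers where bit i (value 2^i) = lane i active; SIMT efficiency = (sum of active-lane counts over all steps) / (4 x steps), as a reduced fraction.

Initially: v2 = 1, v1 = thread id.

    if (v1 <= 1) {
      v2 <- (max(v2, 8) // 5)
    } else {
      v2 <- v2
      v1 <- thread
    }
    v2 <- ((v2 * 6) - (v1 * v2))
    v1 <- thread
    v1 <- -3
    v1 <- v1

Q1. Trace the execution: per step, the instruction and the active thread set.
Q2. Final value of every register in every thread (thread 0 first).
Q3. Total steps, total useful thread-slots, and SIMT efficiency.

step 0: eval (v1 <= 1)               0xf
step 1: v2 <- (max(v2, 8) // 5)      0x3
step 2: v2 <- v2                     0xc
step 3: v1 <- thread                 0xc
step 4: v2 <- ((v2 * 6) - (v1 * v2)) 0xf
step 5: v1 <- thread                 0xf
step 6: v1 <- -3                     0xf
step 7: v1 <- v1                     0xf

Answer: 8 steps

v2: 6,5,4,3
v1: -3,-3,-3,-3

steps = 8; useful = 26; efficiency = 26/32 = 13/16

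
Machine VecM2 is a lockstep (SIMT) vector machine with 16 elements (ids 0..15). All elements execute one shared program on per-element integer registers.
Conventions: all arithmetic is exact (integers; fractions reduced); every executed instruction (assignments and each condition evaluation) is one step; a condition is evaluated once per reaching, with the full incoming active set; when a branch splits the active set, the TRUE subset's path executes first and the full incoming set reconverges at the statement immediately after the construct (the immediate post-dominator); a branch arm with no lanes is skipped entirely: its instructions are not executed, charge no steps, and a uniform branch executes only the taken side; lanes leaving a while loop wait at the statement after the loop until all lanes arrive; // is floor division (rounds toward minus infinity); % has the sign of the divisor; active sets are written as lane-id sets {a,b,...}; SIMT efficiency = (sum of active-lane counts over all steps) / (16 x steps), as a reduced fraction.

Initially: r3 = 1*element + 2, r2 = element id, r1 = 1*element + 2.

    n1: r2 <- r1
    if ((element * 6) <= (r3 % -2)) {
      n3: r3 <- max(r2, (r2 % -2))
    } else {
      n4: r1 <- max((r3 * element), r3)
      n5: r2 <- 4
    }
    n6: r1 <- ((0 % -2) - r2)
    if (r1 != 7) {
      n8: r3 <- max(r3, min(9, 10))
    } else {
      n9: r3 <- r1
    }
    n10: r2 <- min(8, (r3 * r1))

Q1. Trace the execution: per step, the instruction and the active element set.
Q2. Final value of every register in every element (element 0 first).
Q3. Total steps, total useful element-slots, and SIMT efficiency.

step 0: r2 <- r1                     {0,1,2,3,4,5,6,7,8,9,10,11,12,13,14,15}
step 1: eval ((element * 6) <= (r3 % -2)) {0,1,2,3,4,5,6,7,8,9,10,11,12,13,14,15}
step 2: r3 <- max(r2, (r2 % -2))     {0}
step 3: r1 <- max((r3 * element), r3) {1,2,3,4,5,6,7,8,9,10,11,12,13,14,15}
step 4: r2 <- 4                      {1,2,3,4,5,6,7,8,9,10,11,12,13,14,15}
step 5: r1 <- ((0 % -2) - r2)        {0,1,2,3,4,5,6,7,8,9,10,11,12,13,14,15}
step 6: eval (r1 != 7)               {0,1,2,3,4,5,6,7,8,9,10,11,12,13,14,15}
step 7: r3 <- max(r3, min(9, 10))    {0,1,2,3,4,5,6,7,8,9,10,11,12,13,14,15}
step 8: r2 <- min(8, (r3 * r1))      {0,1,2,3,4,5,6,7,8,9,10,11,12,13,14,15}

Answer: 9 steps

r3: 9,9,9,9,9,9,9,9,10,11,12,13,14,15,16,17
r2: -18,-36,-36,-36,-36,-36,-36,-36,-40,-44,-48,-52,-56,-60,-64,-68
r1: -2,-4,-4,-4,-4,-4,-4,-4,-4,-4,-4,-4,-4,-4,-4,-4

steps = 9; useful = 127; efficiency = 127/144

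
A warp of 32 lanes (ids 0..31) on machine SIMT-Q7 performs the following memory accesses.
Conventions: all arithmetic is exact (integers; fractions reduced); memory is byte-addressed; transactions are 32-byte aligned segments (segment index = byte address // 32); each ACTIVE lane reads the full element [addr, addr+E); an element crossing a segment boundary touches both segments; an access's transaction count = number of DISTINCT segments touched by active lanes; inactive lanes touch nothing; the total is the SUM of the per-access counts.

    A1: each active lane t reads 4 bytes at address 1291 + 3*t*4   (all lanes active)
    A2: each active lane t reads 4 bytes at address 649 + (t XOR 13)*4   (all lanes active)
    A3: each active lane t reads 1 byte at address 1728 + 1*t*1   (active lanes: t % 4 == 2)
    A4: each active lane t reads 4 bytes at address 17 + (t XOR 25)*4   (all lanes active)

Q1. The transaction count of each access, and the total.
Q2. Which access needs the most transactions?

A1: 13 transactions
A2: 5 transactions
A3: 1 transaction
A4: 5 transactions

Answer: 13,5,1,5; total 24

Answer: A1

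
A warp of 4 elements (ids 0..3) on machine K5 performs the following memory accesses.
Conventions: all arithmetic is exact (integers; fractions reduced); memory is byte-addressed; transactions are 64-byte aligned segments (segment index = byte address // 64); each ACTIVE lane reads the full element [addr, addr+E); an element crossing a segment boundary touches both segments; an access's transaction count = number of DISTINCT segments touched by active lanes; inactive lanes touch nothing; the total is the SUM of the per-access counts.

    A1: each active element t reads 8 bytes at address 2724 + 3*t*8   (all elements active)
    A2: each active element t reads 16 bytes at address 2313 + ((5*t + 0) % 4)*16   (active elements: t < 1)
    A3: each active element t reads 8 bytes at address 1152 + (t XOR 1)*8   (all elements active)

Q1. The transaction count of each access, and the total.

A1: 2 transactions
A2: 1 transaction
A3: 1 transaction

Answer: 2,1,1; total 4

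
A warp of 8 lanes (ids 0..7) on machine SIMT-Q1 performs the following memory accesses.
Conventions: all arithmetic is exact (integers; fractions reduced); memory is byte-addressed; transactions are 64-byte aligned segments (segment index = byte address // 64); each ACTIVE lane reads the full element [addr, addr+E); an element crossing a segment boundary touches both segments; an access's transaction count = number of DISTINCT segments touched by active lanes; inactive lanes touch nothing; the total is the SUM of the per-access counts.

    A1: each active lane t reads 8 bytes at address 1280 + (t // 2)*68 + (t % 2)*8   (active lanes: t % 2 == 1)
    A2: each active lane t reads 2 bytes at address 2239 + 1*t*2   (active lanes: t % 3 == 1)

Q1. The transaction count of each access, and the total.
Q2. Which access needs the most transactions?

A1: 4 transactions
A2: 1 transaction

Answer: 4,1; total 5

Answer: A1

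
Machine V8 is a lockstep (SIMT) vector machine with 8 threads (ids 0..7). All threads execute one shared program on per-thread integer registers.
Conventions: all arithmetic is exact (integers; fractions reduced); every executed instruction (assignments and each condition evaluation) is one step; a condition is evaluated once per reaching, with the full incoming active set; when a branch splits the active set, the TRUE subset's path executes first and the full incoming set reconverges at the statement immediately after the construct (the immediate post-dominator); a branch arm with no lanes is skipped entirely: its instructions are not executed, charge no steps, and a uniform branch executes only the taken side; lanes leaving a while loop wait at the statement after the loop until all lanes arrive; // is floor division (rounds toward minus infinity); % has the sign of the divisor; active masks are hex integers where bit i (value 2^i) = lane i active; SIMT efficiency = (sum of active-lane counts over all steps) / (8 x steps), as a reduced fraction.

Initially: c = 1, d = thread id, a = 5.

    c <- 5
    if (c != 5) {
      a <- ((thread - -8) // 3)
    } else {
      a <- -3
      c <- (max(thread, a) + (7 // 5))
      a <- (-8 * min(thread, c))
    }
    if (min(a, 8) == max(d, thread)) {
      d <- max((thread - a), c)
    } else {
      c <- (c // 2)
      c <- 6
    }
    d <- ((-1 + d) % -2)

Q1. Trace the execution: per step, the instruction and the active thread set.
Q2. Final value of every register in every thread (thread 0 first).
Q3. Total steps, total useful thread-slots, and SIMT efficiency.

step 0: c <- 5                       0xff
step 1: eval (c != 5)                0xff
step 2: a <- -3                      0xff
step 3: c <- (max(thread, a) + (7 // 5)) 0xff
step 4: a <- (-8 * min(thread, c))   0xff
step 5: eval (min(a, 8) == max(d, thread)) 0xff
step 6: d <- max((thread - a), c)    0x01
step 7: c <- (c // 2)                0xfe
step 8: c <- 6                       0xfe
step 9: d <- ((-1 + d) % -2)         0xff

Answer: 10 steps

c: 1,6,6,6,6,6,6,6
d: 0,0,-1,0,-1,0,-1,0
a: 0,-8,-16,-24,-32,-40,-48,-56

steps = 10; useful = 71; efficiency = 71/80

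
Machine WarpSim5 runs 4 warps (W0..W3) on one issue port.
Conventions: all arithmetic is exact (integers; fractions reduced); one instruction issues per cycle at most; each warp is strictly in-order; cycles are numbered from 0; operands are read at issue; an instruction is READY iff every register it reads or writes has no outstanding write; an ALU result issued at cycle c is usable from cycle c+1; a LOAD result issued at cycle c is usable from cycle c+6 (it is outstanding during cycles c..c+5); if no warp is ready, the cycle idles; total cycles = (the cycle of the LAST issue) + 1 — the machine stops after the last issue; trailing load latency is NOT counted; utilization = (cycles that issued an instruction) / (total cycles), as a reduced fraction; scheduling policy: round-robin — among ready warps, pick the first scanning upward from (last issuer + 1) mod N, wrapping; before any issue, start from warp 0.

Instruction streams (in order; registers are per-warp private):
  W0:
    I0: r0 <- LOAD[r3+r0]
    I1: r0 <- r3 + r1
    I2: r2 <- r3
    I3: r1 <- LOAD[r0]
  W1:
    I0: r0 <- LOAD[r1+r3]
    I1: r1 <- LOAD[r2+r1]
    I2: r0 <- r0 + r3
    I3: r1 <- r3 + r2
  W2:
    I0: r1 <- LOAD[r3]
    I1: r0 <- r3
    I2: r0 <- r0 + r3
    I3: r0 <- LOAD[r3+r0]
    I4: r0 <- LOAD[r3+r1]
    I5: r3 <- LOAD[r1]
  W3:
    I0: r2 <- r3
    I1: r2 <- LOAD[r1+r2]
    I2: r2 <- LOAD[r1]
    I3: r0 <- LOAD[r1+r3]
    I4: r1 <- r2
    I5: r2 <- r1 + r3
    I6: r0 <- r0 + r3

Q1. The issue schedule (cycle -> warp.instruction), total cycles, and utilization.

cycle 0: W0.I0
cycle 1: W1.I0
cycle 2: W2.I0
cycle 3: W3.I0
cycle 4: W1.I1
cycle 5: W2.I1
cycle 6: W3.I1
cycle 7: W0.I1
cycle 8: W1.I2
cycle 9: W2.I2
cycle 10: W0.I2
cycle 11: W1.I3
cycle 12: W2.I3
cycle 13: W3.I2
cycle 14: W0.I3
cycle 15: W3.I3
cycle 16: idle
cycle 17: idle
cycle 18: W2.I4
cycle 19: W3.I4
cycle 20: W2.I5
cycle 21: W3.I5
cycle 22: W3.I6

Answer: 23 cycles, utilization 21/23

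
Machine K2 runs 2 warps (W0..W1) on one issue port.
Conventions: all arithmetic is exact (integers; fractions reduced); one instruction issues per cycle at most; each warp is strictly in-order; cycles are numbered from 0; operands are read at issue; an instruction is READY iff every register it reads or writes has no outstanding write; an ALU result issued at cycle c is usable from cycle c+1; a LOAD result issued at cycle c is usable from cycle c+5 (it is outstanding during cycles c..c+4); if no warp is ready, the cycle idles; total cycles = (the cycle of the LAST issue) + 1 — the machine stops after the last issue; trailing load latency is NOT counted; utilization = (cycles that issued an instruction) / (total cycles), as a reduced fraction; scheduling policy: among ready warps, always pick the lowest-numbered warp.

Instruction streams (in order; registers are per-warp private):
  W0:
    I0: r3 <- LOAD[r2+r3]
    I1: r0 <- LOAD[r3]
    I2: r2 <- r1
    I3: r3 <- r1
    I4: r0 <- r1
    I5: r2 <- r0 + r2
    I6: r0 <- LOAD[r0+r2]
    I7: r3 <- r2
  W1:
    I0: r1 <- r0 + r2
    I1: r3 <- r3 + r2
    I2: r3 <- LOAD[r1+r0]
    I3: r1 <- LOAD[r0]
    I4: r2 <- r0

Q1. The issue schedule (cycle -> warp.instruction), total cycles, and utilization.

cycle 0: W0.I0
cycle 1: W1.I0
cycle 2: W1.I1
cycle 3: W1.I2
cycle 4: W1.I3
cycle 5: W0.I1
cycle 6: W0.I2
cycle 7: W0.I3
cycle 8: W1.I4
cycle 9: idle
cycle 10: W0.I4
cycle 11: W0.I5
cycle 12: W0.I6
cycle 13: W0.I7

Answer: 14 cycles, utilization 13/14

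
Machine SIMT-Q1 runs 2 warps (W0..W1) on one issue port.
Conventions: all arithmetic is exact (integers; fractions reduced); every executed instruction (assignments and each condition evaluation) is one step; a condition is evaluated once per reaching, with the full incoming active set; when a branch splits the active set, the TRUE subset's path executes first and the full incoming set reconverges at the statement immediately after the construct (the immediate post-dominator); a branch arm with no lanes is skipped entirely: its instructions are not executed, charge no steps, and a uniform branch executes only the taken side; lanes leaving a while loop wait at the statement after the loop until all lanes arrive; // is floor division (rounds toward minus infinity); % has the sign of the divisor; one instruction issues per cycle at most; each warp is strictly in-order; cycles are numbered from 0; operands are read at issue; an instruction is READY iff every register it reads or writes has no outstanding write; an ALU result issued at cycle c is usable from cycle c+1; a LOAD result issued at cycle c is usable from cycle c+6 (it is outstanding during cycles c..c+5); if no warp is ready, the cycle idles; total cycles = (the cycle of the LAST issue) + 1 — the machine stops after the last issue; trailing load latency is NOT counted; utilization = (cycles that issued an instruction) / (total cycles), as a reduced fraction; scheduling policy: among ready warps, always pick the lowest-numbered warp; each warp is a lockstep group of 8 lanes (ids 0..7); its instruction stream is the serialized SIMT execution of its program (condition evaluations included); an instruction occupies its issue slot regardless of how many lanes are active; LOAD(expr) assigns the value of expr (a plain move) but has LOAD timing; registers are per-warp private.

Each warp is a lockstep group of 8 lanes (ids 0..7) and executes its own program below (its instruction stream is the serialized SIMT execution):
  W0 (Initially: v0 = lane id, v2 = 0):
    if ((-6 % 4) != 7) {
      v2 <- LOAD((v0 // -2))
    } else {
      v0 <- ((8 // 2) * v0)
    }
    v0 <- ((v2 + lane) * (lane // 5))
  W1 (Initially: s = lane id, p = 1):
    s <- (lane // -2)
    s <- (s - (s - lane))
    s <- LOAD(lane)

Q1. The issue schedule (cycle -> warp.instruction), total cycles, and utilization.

cycle 0: W0.I0
cycle 1: W0.I1
cycle 2: W1.I0
cycle 3: W1.I1
cycle 4: W1.I2
cycle 5: idle
cycle 6: idle
cycle 7: W0.I2

Answer: 8 cycles, utilization 3/4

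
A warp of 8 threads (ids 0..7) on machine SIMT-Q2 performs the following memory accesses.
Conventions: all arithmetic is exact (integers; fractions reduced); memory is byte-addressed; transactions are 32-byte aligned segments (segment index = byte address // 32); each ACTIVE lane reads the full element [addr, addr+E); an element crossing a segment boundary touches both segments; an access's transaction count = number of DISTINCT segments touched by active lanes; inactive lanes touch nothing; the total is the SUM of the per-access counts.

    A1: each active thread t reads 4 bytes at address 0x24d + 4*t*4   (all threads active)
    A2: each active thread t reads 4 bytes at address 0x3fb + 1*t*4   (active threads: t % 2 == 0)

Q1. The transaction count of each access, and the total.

A1: 5 transactions
A2: 2 transactions

Answer: 5,2; total 7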